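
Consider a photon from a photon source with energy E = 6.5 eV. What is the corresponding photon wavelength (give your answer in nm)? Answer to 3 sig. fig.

Use h = 6.62607015e-34 J·s, c = 2.99792458e8 m/s, 1 eV = 1.602176634e-19 J.
In SI units: E = 6.5 eV = 1.0414e-18 J.
The photon relation is λ = hc/E, giving λ = 1.907e-7 m.
Converting to nm: λ = 190.7 nm ≈ 191 nm.

191 nm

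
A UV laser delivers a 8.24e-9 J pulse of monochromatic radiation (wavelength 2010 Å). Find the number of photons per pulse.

8.34e9 photons

Per-photon energy: E = 9.883e-19 J (from wavelength = 2010 Å).
N = E_total / E_photon = 8.24e-9 J / 9.883e-19 J = 8.34e9.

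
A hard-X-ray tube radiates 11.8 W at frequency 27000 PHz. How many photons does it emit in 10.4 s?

6.86e15 photons

Total energy: E_total = P·t = 11.8 × 10.4 = 122.7 J.
Per-photon energy: E = 1.789e-14 J.
N = E_total / E_photon = 6.86e15.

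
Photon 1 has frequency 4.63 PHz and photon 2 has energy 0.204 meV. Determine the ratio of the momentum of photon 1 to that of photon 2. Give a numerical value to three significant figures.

p_1 = 1.023e-26 kg·m/s (from frequency = 4.63 PHz, via p = hf/c).
p_2 = 1.090e-31 kg·m/s (from energy = 0.204 meV, via p = E/c).
Ratio = 1.023e-26 / 1.090e-31 = 9.39e4.

9.39e4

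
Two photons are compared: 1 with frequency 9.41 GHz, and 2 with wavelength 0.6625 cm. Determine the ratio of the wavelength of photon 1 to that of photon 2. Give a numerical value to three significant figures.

4.81

λ_1 = 0.03186 m (from frequency = 9.41 GHz, via λ = c/f).
λ_2 = 0.006625 m (from wavelength = 0.6625 cm, via λ given directly).
Ratio = 0.03186 / 0.006625 = 4.81.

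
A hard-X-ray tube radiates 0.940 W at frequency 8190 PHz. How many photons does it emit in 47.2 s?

Total energy: E_total = P·t = 0.940 × 47.2 = 44.37 J.
Per-photon energy: E = 5.427 × 10^-15 J.
N = E_total / E_photon = 8.18 × 10^15.

8.18 × 10^15 photons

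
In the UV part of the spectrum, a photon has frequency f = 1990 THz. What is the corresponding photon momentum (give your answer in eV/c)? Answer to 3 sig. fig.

In SI units: f = 1990 THz = 1.99 × 10^15 Hz.
For a photon p = hf/c, so p = 4.398 × 10^-27 kg·m/s.
Converting to eV/c: p = 8.230 eV/c ≈ 8.23 eV/c.

8.23 eV/c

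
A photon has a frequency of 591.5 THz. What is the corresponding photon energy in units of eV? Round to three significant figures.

2.45 eV

Take h = 6.62607015e-34 J·s, 1 eV = 1.602176634e-19 J.
In SI units: f = 591.5 THz = 5.915e14 Hz.
Apply E = hf: E = 3.919e-19 J.
Converting to eV: E = 2.446 eV ≈ 2.45 eV.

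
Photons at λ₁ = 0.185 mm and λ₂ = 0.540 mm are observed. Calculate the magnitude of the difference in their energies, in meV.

Using E = hc/λ: E₁ = 1.074 × 10^-21 J, E₂ = 3.679 × 10^-22 J.
|ΔE| = |1.074 × 10^-21 − 3.679 × 10^-22| = 7.06 × 10^-22 J = 4.41 meV.

4.41 meV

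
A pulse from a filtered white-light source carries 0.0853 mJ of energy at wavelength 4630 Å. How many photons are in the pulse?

1.99 × 10^14 photons

Per-photon energy: E = 4.290 × 10^-19 J (from wavelength = 4630 Å).
N = E_total / E_photon = 8.53 × 10^-5 J / 4.290 × 10^-19 J = 1.99 × 10^14.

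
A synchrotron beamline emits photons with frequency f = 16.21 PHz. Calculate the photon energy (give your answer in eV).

Convert to SI: f = 16.21 PHz = 1.621 × 10^16 Hz.
For a photon E = hf, so E = 1.074 × 10^-17 J.
Converting to eV: E = 67.04 eV ≈ 67.0 eV.

67.0 eV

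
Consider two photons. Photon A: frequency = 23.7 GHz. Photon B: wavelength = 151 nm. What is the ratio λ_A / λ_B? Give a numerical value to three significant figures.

λ_A = 0.01265 m (from frequency = 23.7 GHz, via λ = c/f).
λ_B = 1.510e-7 m (from wavelength = 151 nm, via λ given directly).
Ratio = 0.01265 / 1.510e-7 = 8.38e4.

8.38e4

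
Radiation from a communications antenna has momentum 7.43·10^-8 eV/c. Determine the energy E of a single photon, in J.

1.19·10^-26 J

Take c = 2.99792458·10^8 m/s, 1 eV = 1.602176634·10^-19 J.
In SI units: p = 7.43·10^-8 eV/c = 3.9708·10^-35 kg·m/s.
For a photon E = pc, so E = 1.190·10^-26 J.
So E ≈ 1.19·10^-26 J.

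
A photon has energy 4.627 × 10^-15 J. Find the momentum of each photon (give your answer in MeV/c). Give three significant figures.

0.0289 MeV/c

Use c = 2.99792458 × 10^8 m/s, 1 eV = 1.602176634 × 10^-19 J.
The photon relation is p = E/c, giving p = 1.543 × 10^-23 kg·m/s.
Converting to MeV/c: p = 0.02888 MeV/c ≈ 0.0289 MeV/c.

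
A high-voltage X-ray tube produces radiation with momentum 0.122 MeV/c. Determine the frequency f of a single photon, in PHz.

In SI units: p = 0.122 MeV/c = 6.5200e-23 kg·m/s.
The photon relation is f = pc/h, giving f = 2.950e19 Hz.
Converting to PHz: f = 29500 PHz ≈ 2.95e4 PHz.

2.95e4 PHz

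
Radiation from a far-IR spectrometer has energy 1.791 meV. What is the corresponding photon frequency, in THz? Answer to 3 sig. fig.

(h = 6.62607015e-34 J·s, 1 eV = 1.602176634e-19 J.)
First convert: E = 1.791 meV = 2.8695e-22 J.
Since f = E/h for a photon, f = 4.331e11 Hz.
Converting to THz: f = 0.4331 THz ≈ 0.433 THz.

0.433 THz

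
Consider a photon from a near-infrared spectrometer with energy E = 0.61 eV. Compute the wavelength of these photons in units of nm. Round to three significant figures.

First convert: E = 0.61 eV = 9.7733 × 10^-20 J.
Since λ = hc/E for a photon, λ = 2.033 × 10^-6 m.
Converting to nm: λ = 2033 nm ≈ 2030 nm.

2030 nm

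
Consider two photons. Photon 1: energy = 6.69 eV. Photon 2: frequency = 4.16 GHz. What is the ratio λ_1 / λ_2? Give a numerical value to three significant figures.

2.57e-6

λ_1 = 1.853e-7 m (from energy = 6.69 eV, via λ = hc/E).
λ_2 = 0.07207 m (from frequency = 4.16 GHz, via λ = c/f).
Ratio = 1.853e-7 / 0.07207 = 2.57e-6.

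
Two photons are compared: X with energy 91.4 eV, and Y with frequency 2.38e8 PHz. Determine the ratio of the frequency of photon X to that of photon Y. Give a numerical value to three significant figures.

f_X = 2.210e16 Hz (from energy = 91.4 eV, via f = E/h).
f_Y = 2.380e23 Hz (from frequency = 2.38e8 PHz, via f given directly).
Ratio = 2.210e16 / 2.380e23 = 9.29e-8.

9.29e-8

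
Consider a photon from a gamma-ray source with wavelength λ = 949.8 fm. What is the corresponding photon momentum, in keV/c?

1310 keV/c

Use h = 6.62607015 × 10^-34 J·s, c = 2.99792458 × 10^8 m/s, 1 eV = 1.602176634 × 10^-19 J.
Convert to SI: λ = 949.8 fm = 9.498 × 10^-13 m.
Since p = h/λ for a photon, p = 6.976 × 10^-22 kg·m/s.
Converting to keV/c: p = 1305 keV/c ≈ 1310 keV/c.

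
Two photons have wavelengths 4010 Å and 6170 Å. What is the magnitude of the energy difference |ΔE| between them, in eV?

1.08 eV

Using E = hc/λ: E₁ = 4.954 × 10^-19 J, E₂ = 3.220 × 10^-19 J.
|ΔE| = |4.954 × 10^-19 − 3.220 × 10^-19| = 1.73 × 10^-19 J = 1.08 eV.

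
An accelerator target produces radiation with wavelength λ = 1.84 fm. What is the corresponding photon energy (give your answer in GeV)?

Take h = 6.62607015·10^-34 J·s, c = 2.99792458·10^8 m/s, 1 eV = 1.602176634·10^-19 J.
Convert to SI: λ = 1.84 fm = 1.84·10^-15 m.
Apply E = hc/λ: E = 1.080·10^-10 J.
Converting to GeV: E = 0.6738 GeV ≈ 0.674 GeV.

0.674 GeV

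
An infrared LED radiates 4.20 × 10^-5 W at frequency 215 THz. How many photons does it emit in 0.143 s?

4.22 × 10^13 photons

Total energy: E_total = P·t = 4.20 × 10^-5 × 0.143 = 6.006 × 10^-6 J.
Per-photon energy: E = 1.425 × 10^-19 J.
N = E_total / E_photon = 4.22 × 10^13.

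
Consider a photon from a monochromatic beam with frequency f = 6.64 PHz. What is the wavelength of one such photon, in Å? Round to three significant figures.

(c = 2.99792458 × 10^8 m/s.)
In SI units: f = 6.64 PHz = 6.64 × 10^15 Hz.
Since λ = c/f for a photon, λ = 4.515 × 10^-8 m.
Converting to Å: λ = 451.5 Å ≈ 451 Å.

451 Å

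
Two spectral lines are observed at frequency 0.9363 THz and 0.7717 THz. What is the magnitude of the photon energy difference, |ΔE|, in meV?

0.681 meV

Using E = hf: E₁ = 6.2040 × 10^-22 J, E₂ = 5.1133 × 10^-22 J.
|ΔE| = |6.2040 × 10^-22 − 5.1133 × 10^-22| = 1.09 × 10^-22 J = 0.681 meV.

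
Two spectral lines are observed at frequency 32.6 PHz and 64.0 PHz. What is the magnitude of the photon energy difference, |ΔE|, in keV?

0.130 keV

Using E = hf: E₁ = 2.160 × 10^-17 J, E₂ = 4.241 × 10^-17 J.
|ΔE| = |2.160 × 10^-17 − 4.241 × 10^-17| = 2.08 × 10^-17 J = 0.130 keV.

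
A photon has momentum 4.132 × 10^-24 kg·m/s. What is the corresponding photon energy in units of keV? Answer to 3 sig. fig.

For a photon E = pc, so E = 1.239 × 10^-15 J.
Converting to keV: E = 7.732 keV ≈ 7.73 keV.

7.73 keV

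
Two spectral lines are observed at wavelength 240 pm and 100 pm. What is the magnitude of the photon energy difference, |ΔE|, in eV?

Using E = hc/λ: E₁ = 8.277·10^-16 J, E₂ = 1.986·10^-15 J.
|ΔE| = |8.277·10^-16 − 1.986·10^-15| = 1.16·10^-15 J = 7230 eV.

7230 eV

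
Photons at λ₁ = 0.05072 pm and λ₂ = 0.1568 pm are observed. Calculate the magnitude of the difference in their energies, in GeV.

Using E = hc/λ: E₁ = 3.9165·10^-12 J, E₂ = 1.2669·10^-12 J.
|ΔE| = |3.9165·10^-12 − 1.2669·10^-12| = 2.65·10^-12 J = 0.0165 GeV.

0.0165 GeV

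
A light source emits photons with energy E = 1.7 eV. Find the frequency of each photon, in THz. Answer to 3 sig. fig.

(h = 6.62607015e-34 J·s, 1 eV = 1.602176634e-19 J.)
Convert to SI: E = 1.7 eV = 2.7237e-19 J.
For a photon f = E/h, so f = 4.111e14 Hz.
Converting to THz: f = 411.1 THz ≈ 411 THz.

411 THz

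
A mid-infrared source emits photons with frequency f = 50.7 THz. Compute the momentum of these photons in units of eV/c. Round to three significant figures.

0.210 eV/c

Convert to SI: f = 50.7 THz = 5.07e13 Hz.
Apply p = hf/c: p = 1.121e-28 kg·m/s.
Converting to eV/c: p = 0.2097 eV/c ≈ 0.210 eV/c.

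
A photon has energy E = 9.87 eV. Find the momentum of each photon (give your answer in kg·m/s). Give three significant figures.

First convert: E = 9.87 eV = 1.5813 × 10^-18 J.
The photon relation is p = E/c, giving p = 5.275 × 10^-27 kg·m/s.
So p ≈ 5.27 × 10^-27 kg·m/s.

5.27 × 10^-27 kg·m/s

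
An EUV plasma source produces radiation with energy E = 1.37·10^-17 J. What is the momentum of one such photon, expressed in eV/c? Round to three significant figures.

For a photon p = E/c, so p = 4.570·10^-26 kg·m/s.
Converting to eV/c: p = 85.51 eV/c ≈ 85.5 eV/c.

85.5 eV/c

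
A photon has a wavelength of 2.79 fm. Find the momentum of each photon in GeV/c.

0.444 GeV/c

Convert to SI: λ = 2.79 fm = 2.79 × 10^-15 m.
Apply p = h/λ: p = 2.375 × 10^-19 kg·m/s.
Converting to GeV/c: p = 0.4444 GeV/c ≈ 0.444 GeV/c.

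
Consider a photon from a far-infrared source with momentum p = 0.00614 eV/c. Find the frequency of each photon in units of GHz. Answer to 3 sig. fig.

1480 GHz

Use h = 6.62607015 × 10^-34 J·s, c = 2.99792458 × 10^8 m/s, 1 eV = 1.602176634 × 10^-19 J.
First convert: p = 0.00614 eV/c = 3.2814 × 10^-30 kg·m/s.
For a photon f = pc/h, so f = 1.485 × 10^12 Hz.
Converting to GHz: f = 1485 GHz ≈ 1480 GHz.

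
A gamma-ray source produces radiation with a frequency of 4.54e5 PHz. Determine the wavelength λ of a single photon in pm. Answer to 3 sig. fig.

Take c = 2.99792458e8 m/s.
First convert: f = 4.54e5 PHz = 4.54e20 Hz.
The photon relation is λ = c/f, giving λ = 6.603e-13 m.
Converting to pm: λ = 0.6603 pm ≈ 0.660 pm.

0.660 pm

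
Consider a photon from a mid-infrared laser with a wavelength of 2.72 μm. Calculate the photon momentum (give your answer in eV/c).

Take h = 6.62607015 × 10^-34 J·s, c = 2.99792458 × 10^8 m/s, 1 eV = 1.602176634 × 10^-19 J.
Convert to SI: λ = 2.72 μm = 2.72 × 10^-6 m.
The photon relation is p = h/λ, giving p = 2.436 × 10^-28 kg·m/s.
Converting to eV/c: p = 0.4558 eV/c ≈ 0.456 eV/c.

0.456 eV/c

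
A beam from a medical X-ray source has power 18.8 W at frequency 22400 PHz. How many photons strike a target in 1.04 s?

Total energy: E_total = P·t = 18.8 × 1.04 = 19.55 J.
Per-photon energy: E = 1.484 × 10^-14 J.
N = E_total / E_photon = 1.32 × 10^15.

1.32 × 10^15 photons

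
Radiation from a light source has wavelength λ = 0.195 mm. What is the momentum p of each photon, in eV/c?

First convert: λ = 0.195 mm = 1.95 × 10^-4 m.
The photon relation is p = h/λ, giving p = 3.398 × 10^-30 kg·m/s.
Converting to eV/c: p = 0.006358 eV/c ≈ 6.36 × 10^-3 eV/c.

6.36 × 10^-3 eV/c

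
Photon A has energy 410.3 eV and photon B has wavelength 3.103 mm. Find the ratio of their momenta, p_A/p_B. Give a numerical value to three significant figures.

p_A = 2.193e-25 kg·m/s (from energy = 410.3 eV, via p = E/c).
p_B = 2.135e-31 kg·m/s (from wavelength = 3.103 mm, via p = h/λ).
Ratio = 2.193e-25 / 2.135e-31 = 1.03e6.

1.03e6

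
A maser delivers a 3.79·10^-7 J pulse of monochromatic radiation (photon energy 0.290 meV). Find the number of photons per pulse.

8.16·10^15 photons

Per-photon energy: E = 4.646·10^-23 J (from energy = 0.290 meV).
N = E_total / E_photon = 3.79·10^-7 J / 4.646·10^-23 J = 8.16·10^15.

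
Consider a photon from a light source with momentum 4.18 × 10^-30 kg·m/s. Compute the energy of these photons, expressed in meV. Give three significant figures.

The photon relation is E = pc, giving E = 1.253 × 10^-21 J.
Converting to meV: E = 7.821 meV ≈ 7.82 meV.

7.82 meV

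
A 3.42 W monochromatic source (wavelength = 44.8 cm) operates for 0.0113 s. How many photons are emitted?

8.72e22 photons

Total energy: E_total = P·t = 3.42 × 0.0113 = 0.03865 J.
Per-photon energy: E = 4.434e-25 J.
N = E_total / E_photon = 8.72e22.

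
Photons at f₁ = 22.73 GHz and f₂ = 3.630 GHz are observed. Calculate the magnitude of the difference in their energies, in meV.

Using E = hf: E₁ = 1.5061 × 10^-23 J, E₂ = 2.4053 × 10^-24 J.
|ΔE| = |1.5061 × 10^-23 − 2.4053 × 10^-24| = 1.27 × 10^-23 J = 0.0790 meV.

0.0790 meV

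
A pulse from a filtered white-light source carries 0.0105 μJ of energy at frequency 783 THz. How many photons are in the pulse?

2.02 × 10^10 photons

Per-photon energy: E = 5.188 × 10^-19 J (from frequency = 783 THz).
N = E_total / E_photon = 1.05 × 10^-8 J / 5.188 × 10^-19 J = 2.02 × 10^10.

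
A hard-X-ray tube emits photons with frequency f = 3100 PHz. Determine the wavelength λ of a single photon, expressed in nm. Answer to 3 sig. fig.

0.0967 nm

(c = 2.99792458 × 10^8 m/s.)
Convert to SI: f = 3100 PHz = 3.1 × 10^18 Hz.
For a photon λ = c/f, so λ = 9.671 × 10^-11 m.
Converting to nm: λ = 0.09671 nm ≈ 0.0967 nm.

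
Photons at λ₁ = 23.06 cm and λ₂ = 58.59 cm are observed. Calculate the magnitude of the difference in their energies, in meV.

Using E = hc/λ: E₁ = 8.6142·10^-25 J, E₂ = 3.3904·10^-25 J.
|ΔE| = |8.6142·10^-25 − 3.3904·10^-25| = 5.22·10^-25 J = 3.26·10^-3 meV.

3.26·10^-3 meV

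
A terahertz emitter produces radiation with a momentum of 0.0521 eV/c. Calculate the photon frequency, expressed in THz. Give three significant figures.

Convert to SI: p = 0.0521 eV/c = 2.7844e-29 kg·m/s.
Apply f = pc/h: f = 1.260e13 Hz.
Converting to THz: f = 12.60 THz ≈ 12.6 THz.

12.6 THz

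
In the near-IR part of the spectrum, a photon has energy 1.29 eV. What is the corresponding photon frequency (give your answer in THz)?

312 THz

Take h = 6.62607015e-34 J·s, 1 eV = 1.602176634e-19 J.
First convert: E = 1.29 eV = 2.0668e-19 J.
The photon relation is f = E/h, giving f = 3.119e14 Hz.
Converting to THz: f = 311.9 THz ≈ 312 THz.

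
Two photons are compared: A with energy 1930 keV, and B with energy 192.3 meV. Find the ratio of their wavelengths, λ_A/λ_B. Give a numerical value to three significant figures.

λ_A = 6.424e-13 m (from energy = 1930 keV, via λ = hc/E).
λ_B = 6.447e-6 m (from energy = 192.3 meV, via λ = hc/E).
Ratio = 6.424e-13 / 6.447e-6 = 9.96e-8.

9.96e-8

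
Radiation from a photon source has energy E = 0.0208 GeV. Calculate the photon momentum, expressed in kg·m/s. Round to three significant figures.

1.11e-20 kg·m/s

In SI units: E = 0.0208 GeV = 3.3325e-12 J.
Apply p = E/c: p = 1.112e-20 kg·m/s.
So p ≈ 1.11e-20 kg·m/s.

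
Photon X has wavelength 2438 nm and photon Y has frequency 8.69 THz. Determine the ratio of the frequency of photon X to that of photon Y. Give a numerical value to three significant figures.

f_X = 1.230 × 10^14 Hz (from wavelength = 2438 nm, via f = c/λ).
f_Y = 8.690 × 10^12 Hz (from frequency = 8.69 THz, via f given directly).
Ratio = 1.230 × 10^14 / 8.690 × 10^12 = 14.2.

14.2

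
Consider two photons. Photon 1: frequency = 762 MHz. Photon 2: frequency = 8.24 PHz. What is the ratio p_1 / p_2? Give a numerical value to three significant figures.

9.25 × 10^-8

p_1 = 1.684 × 10^-33 kg·m/s (from frequency = 762 MHz, via p = hf/c).
p_2 = 1.821 × 10^-26 kg·m/s (from frequency = 8.24 PHz, via p = hf/c).
Ratio = 1.684 × 10^-33 / 1.821 × 10^-26 = 9.25 × 10^-8.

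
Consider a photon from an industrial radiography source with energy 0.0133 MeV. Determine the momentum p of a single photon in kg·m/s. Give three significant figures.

First convert: E = 0.0133 MeV = 2.1309e-15 J.
Apply p = E/c: p = 7.108e-24 kg·m/s.
So p ≈ 7.11e-24 kg·m/s.

7.11e-24 kg·m/s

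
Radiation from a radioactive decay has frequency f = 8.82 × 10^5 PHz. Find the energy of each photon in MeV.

3.65 MeV

Convert to SI: f = 8.82 × 10^5 PHz = 8.82 × 10^20 Hz.
The photon relation is E = hf, giving E = 5.844 × 10^-13 J.
Converting to MeV: E = 3.648 MeV ≈ 3.65 MeV.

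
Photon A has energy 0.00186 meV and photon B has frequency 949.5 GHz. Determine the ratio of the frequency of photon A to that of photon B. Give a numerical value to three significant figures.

4.74 × 10^-4

f_A = 4.497 × 10^8 Hz (from energy = 0.00186 meV, via f = E/h).
f_B = 9.495 × 10^11 Hz (from frequency = 949.5 GHz, via f given directly).
Ratio = 4.497 × 10^8 / 9.495 × 10^11 = 4.74 × 10^-4.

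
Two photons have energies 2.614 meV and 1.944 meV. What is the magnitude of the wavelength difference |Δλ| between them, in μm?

163 μm

Using λ = hc/E: λ₁ = 4.7431 × 10^-4 m, λ₂ = 6.3778 × 10^-4 m.
|Δλ| = |4.7431 × 10^-4 − 6.3778 × 10^-4| = 1.63 × 10^-4 m = 163 μm.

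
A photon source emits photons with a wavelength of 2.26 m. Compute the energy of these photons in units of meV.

5.49 × 10^-4 meV

Since E = hc/λ for a photon, E = 8.790 × 10^-26 J.
Converting to meV: E = 5.486 × 10^-4 meV ≈ 5.49 × 10^-4 meV.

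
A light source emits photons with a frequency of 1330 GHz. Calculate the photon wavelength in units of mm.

0.225 mm

Use c = 2.99792458·10^8 m/s.
Convert to SI: f = 1330 GHz = 1.33·10^12 Hz.
Apply λ = c/f: λ = 2.254·10^-4 m.
Converting to mm: λ = 0.2254 mm ≈ 0.225 mm.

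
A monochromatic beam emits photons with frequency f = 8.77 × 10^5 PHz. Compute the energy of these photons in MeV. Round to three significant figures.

3.63 MeV

First convert: f = 8.77 × 10^5 PHz = 8.77 × 10^20 Hz.
Since E = hf for a photon, E = 5.811 × 10^-13 J.
Converting to MeV: E = 3.627 MeV ≈ 3.63 MeV.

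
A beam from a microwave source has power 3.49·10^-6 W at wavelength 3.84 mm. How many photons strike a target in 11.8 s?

Total energy: E_total = P·t = 3.49·10^-6 × 11.8 = 4.118·10^-5 J.
Per-photon energy: E = 5.173·10^-23 J.
N = E_total / E_photon = 7.96·10^17.

7.96·10^17 photons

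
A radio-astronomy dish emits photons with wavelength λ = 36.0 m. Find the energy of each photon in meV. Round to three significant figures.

3.44 × 10^-5 meV

Apply E = hc/λ: E = 5.518 × 10^-27 J.
Converting to meV: E = 3.444 × 10^-5 meV ≈ 3.44 × 10^-5 meV.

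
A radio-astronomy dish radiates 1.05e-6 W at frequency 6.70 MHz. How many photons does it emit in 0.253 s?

5.98e19 photons

Total energy: E_total = P·t = 1.05e-6 × 0.253 = 2.656e-7 J.
Per-photon energy: E = 4.439e-27 J.
N = E_total / E_photon = 5.98e19.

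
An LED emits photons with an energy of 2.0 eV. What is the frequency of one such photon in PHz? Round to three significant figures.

In SI units: E = 2.0 eV = 3.2044 × 10^-19 J.
Apply f = E/h: f = 4.836 × 10^14 Hz.
Converting to PHz: f = 0.4836 PHz ≈ 0.484 PHz.

0.484 PHz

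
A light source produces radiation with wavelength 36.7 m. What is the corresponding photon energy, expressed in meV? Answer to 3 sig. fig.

3.38 × 10^-5 meV

Use h = 6.62607015 × 10^-34 J·s, c = 2.99792458 × 10^8 m/s, 1 eV = 1.602176634 × 10^-19 J.
The photon relation is E = hc/λ, giving E = 5.413 × 10^-27 J.
Converting to meV: E = 3.378 × 10^-5 meV ≈ 3.38 × 10^-5 meV.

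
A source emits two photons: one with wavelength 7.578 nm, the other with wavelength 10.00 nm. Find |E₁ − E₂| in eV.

Using E = hc/λ: E₁ = 2.6213 × 10^-17 J, E₂ = 1.9864 × 10^-17 J.
|ΔE| = |2.6213 × 10^-17 − 1.9864 × 10^-17| = 6.35 × 10^-18 J = 39.6 eV.

39.6 eV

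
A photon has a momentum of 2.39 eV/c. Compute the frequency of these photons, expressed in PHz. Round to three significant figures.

0.578 PHz

Take h = 6.62607015·10^-34 J·s, c = 2.99792458·10^8 m/s, 1 eV = 1.602176634·10^-19 J.
In SI units: p = 2.39 eV/c = 1.2773·10^-27 kg·m/s.
For a photon f = pc/h, so f = 5.779·10^14 Hz.
Converting to PHz: f = 0.5779 PHz ≈ 0.578 PHz.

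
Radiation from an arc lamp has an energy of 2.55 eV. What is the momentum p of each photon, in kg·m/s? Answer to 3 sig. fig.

Take c = 2.99792458·10^8 m/s, 1 eV = 1.602176634·10^-19 J.
In SI units: E = 2.55 eV = 4.0856·10^-19 J.
Since p = E/c for a photon, p = 1.363·10^-27 kg·m/s.
So p ≈ 1.36·10^-27 kg·m/s.

1.36·10^-27 kg·m/s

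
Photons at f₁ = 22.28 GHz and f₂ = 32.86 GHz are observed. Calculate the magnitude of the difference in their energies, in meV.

Using E = hf: E₁ = 1.4763e-23 J, E₂ = 2.1773e-23 J.
|ΔE| = |1.4763e-23 − 2.1773e-23| = 7.01e-24 J = 0.0438 meV.

0.0438 meV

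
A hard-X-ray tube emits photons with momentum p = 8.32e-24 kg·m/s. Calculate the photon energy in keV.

Since E = pc for a photon, E = 2.494e-15 J.
Converting to keV: E = 15.57 keV ≈ 15.6 keV.

15.6 keV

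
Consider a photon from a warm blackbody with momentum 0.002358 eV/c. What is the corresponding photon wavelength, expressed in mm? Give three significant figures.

First convert: p = 0.002358 eV/c = 1.2602 × 10^-30 kg·m/s.
For a photon λ = h/p, so λ = 5.258 × 10^-4 m.
Converting to mm: λ = 0.5258 mm ≈ 0.526 mm.

0.526 mm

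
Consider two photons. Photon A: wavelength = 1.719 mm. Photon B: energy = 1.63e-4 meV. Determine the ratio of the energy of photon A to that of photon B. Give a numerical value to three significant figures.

E_A = 1.156e-22 J (from wavelength = 1.719 mm, via E = hc/λ).
E_B = 2.612e-26 J (from energy = 1.63e-4 meV, via E given directly).
Ratio = 1.156e-22 / 2.612e-26 = 4420.

4420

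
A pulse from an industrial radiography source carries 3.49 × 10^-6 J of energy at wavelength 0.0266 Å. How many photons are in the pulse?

4.67 × 10^7 photons

Per-photon energy: E = 7.468 × 10^-14 J (from wavelength = 0.0266 Å).
N = E_total / E_photon = 3.49 × 10^-6 J / 7.468 × 10^-14 J = 4.67 × 10^7.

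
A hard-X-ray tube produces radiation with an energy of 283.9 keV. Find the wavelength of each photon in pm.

Use h = 6.62607015e-34 J·s, c = 2.99792458e8 m/s, 1 eV = 1.602176634e-19 J.
In SI units: E = 283.9 keV = 4.5486e-14 J.
Apply λ = hc/E: λ = 4.367e-12 m.
Converting to pm: λ = 4.367 pm ≈ 4.37 pm.

4.37 pm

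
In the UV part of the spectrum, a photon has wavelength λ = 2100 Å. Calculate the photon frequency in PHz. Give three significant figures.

1.43 PHz

Use c = 2.99792458 × 10^8 m/s.
First convert: λ = 2100 Å = 2.1 × 10^-7 m.
Since f = c/λ for a photon, f = 1.428 × 10^15 Hz.
Converting to PHz: f = 1.428 PHz ≈ 1.43 PHz.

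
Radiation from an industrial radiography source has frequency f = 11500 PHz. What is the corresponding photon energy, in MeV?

Take h = 6.62607015e-34 J·s, 1 eV = 1.602176634e-19 J.
In SI units: f = 11500 PHz = 1.15e19 Hz.
For a photon E = hf, so E = 7.620e-15 J.
Converting to MeV: E = 0.04756 MeV ≈ 0.0476 MeV.

0.0476 MeV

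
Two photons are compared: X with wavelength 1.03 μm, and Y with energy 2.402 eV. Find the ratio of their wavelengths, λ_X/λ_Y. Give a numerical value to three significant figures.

2.00

λ_X = 1.030e-6 m (from wavelength = 1.03 μm, via λ given directly).
λ_Y = 5.162e-7 m (from energy = 2.402 eV, via λ = hc/E).
Ratio = 1.030e-6 / 5.162e-7 = 2.00.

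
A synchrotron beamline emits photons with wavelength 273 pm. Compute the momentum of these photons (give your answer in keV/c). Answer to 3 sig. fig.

4.54 keV/c

First convert: λ = 273 pm = 2.73e-10 m.
Since p = h/λ for a photon, p = 2.427e-24 kg·m/s.
Converting to keV/c: p = 4.542 keV/c ≈ 4.54 keV/c.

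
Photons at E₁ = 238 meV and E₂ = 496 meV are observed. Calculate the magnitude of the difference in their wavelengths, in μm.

Using λ = hc/E: λ₁ = 5.209 × 10^-6 m, λ₂ = 2.500 × 10^-6 m.
|Δλ| = |5.209 × 10^-6 − 2.500 × 10^-6| = 2.71 × 10^-6 m = 2.71 μm.

2.71 μm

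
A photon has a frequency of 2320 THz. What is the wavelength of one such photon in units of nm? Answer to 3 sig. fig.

129 nm

First convert: f = 2320 THz = 2.32·10^15 Hz.
Apply λ = c/f: λ = 1.292·10^-7 m.
Converting to nm: λ = 129.2 nm ≈ 129 nm.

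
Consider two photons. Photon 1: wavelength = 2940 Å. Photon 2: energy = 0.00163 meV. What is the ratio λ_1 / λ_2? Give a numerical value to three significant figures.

3.87 × 10^-7

λ_1 = 2.940 × 10^-7 m (from wavelength = 2940 Å, via λ given directly).
λ_2 = 0.7606 m (from energy = 0.00163 meV, via λ = hc/E).
Ratio = 2.940 × 10^-7 / 0.7606 = 3.87 × 10^-7.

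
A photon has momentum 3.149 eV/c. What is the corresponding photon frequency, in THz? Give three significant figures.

761 THz

Take h = 6.62607015e-34 J·s, c = 2.99792458e8 m/s, 1 eV = 1.602176634e-19 J.
First convert: p = 3.149 eV/c = 1.6829e-27 kg·m/s.
The photon relation is f = pc/h, giving f = 7.614e14 Hz.
Converting to THz: f = 761.4 THz ≈ 761 THz.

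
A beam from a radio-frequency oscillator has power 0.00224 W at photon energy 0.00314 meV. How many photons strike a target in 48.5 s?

2.16e23 photons

Total energy: E_total = P·t = 0.00224 × 48.5 = 0.1086 J.
Per-photon energy: E = 5.031e-25 J.
N = E_total / E_photon = 2.16e23.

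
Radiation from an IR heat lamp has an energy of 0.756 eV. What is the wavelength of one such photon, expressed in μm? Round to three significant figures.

First convert: E = 0.756 eV = 1.2112e-19 J.
For a photon λ = hc/E, so λ = 1.640e-6 m.
Converting to μm: λ = 1.640 μm ≈ 1.64 μm.

1.64 μm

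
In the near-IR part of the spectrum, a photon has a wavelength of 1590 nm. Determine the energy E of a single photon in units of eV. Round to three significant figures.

0.780 eV

Convert to SI: λ = 1590 nm = 1.59 × 10^-6 m.
Apply E = hc/λ: E = 1.249 × 10^-19 J.
Converting to eV: E = 0.7798 eV ≈ 0.780 eV.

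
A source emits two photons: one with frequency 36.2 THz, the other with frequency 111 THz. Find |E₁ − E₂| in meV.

Using E = hf: E₁ = 2.399 × 10^-20 J, E₂ = 7.355 × 10^-20 J.
|ΔE| = |2.399 × 10^-20 − 7.355 × 10^-20| = 4.96 × 10^-20 J = 309 meV.

309 meV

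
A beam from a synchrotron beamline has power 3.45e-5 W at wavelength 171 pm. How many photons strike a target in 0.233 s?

6.92e9 photons

Total energy: E_total = P·t = 3.45e-5 × 0.233 = 8.038e-6 J.
Per-photon energy: E = 1.162e-15 J.
N = E_total / E_photon = 6.92e9.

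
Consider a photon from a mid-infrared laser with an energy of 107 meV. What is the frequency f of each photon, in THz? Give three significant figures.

25.9 THz

Use h = 6.62607015e-34 J·s, 1 eV = 1.602176634e-19 J.
First convert: E = 107 meV = 1.7143e-20 J.
For a photon f = E/h, so f = 2.587e13 Hz.
Converting to THz: f = 25.87 THz ≈ 25.9 THz.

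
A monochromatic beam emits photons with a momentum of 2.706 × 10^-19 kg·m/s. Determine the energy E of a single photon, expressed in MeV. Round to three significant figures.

For a photon E = pc, so E = 8.112 × 10^-11 J.
Converting to MeV: E = 506.3 MeV ≈ 506 MeV.

506 MeV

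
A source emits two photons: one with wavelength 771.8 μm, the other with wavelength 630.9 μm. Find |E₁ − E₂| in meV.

0.359 meV

Using E = hc/λ: E₁ = 2.5738e-22 J, E₂ = 3.1486e-22 J.
|ΔE| = |2.5738e-22 − 3.1486e-22| = 5.75e-23 J = 0.359 meV.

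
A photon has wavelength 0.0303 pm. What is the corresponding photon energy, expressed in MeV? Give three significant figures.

40.9 MeV

(h = 6.62607015e-34 J·s, c = 2.99792458e8 m/s, 1 eV = 1.602176634e-19 J.)
In SI units: λ = 0.0303 pm = 3.03e-14 m.
The photon relation is E = hc/λ, giving E = 6.556e-12 J.
Converting to MeV: E = 40.92 MeV ≈ 40.9 MeV.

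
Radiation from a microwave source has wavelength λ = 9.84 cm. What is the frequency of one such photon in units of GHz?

3.05 GHz

Use c = 2.99792458e8 m/s.
In SI units: λ = 9.84 cm = 0.0984 m.
For a photon f = c/λ, so f = 3.047e9 Hz.
Converting to GHz: f = 3.047 GHz ≈ 3.05 GHz.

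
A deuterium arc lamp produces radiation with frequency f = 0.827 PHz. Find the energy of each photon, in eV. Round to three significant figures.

3.42 eV

In SI units: f = 0.827 PHz = 8.27e14 Hz.
Apply E = hf: E = 5.480e-19 J.
Converting to eV: E = 3.420 eV ≈ 3.42 eV.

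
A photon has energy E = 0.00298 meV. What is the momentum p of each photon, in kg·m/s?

Take c = 2.99792458e8 m/s, 1 eV = 1.602176634e-19 J.
In SI units: E = 0.00298 meV = 4.7745e-25 J.
For a photon p = E/c, so p = 1.593e-33 kg·m/s.
So p ≈ 1.59e-33 kg·m/s.

1.59e-33 kg·m/s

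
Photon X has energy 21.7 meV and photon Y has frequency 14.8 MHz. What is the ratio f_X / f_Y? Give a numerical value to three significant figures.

f_X = 5.247 × 10^12 Hz (from energy = 21.7 meV, via f = E/h).
f_Y = 1.480 × 10^7 Hz (from frequency = 14.8 MHz, via f given directly).
Ratio = 5.247 × 10^12 / 1.480 × 10^7 = 3.55 × 10^5.

3.55 × 10^5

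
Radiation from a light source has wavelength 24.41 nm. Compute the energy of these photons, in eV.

50.8 eV

In SI units: λ = 24.41 nm = 2.441e-8 m.
For a photon E = hc/λ, so E = 8.138e-18 J.
Converting to eV: E = 50.79 eV ≈ 50.8 eV.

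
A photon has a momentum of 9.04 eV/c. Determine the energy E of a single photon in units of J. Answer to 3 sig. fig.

1.45e-18 J

Take c = 2.99792458e8 m/s, 1 eV = 1.602176634e-19 J.
In SI units: p = 9.04 eV/c = 4.8312e-27 kg·m/s.
Since E = pc for a photon, E = 1.448e-18 J.
So E ≈ 1.45e-18 J.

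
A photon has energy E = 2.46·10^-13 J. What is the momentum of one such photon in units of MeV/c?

The photon relation is p = E/c, giving p = 8.206·10^-22 kg·m/s.
Converting to MeV/c: p = 1.535 MeV/c ≈ 1.54 MeV/c.

1.54 MeV/c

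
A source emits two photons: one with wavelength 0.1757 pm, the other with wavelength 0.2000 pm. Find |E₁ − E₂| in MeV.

0.857 MeV

Using E = hc/λ: E₁ = 1.1306 × 10^-12 J, E₂ = 9.9322 × 10^-13 J.
|ΔE| = |1.1306 × 10^-12 − 9.9322 × 10^-13| = 1.37 × 10^-13 J = 0.857 MeV.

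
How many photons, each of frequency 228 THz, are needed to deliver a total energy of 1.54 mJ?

1.02 × 10^16 photons

Per-photon energy: E = 1.511 × 10^-19 J (from frequency = 228 THz).
N = E_total / E_photon = 0.00154 J / 1.511 × 10^-19 J = 1.02 × 10^16.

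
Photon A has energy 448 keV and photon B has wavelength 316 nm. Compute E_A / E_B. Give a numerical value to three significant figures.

E_A = 7.178e-14 J (from energy = 448 keV, via E given directly).
E_B = 6.286e-19 J (from wavelength = 316 nm, via E = hc/λ).
Ratio = 7.178e-14 / 6.286e-19 = 1.14e5.

1.14e5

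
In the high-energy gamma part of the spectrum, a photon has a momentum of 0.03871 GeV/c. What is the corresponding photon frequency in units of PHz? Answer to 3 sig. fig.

9.36 × 10^6 PHz

(h = 6.62607015 × 10^-34 J·s, c = 2.99792458 × 10^8 m/s, 1 eV = 1.602176634 × 10^-19 J.)
Convert to SI: p = 0.03871 GeV/c = 2.0688 × 10^-20 kg·m/s.
The photon relation is f = pc/h, giving f = 9.360 × 10^21 Hz.
Converting to PHz: f = 9.360 × 10^6 PHz ≈ 9.36 × 10^6 PHz.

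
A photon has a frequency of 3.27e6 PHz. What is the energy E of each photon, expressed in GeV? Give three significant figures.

0.0135 GeV

In SI units: f = 3.27e6 PHz = 3.27e21 Hz.
Apply E = hf: E = 2.167e-12 J.
Converting to GeV: E = 0.01352 GeV ≈ 0.0135 GeV.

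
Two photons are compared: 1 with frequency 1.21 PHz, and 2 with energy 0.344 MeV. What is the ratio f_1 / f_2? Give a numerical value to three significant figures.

1.45e-5

f_1 = 1.210e15 Hz (from frequency = 1.21 PHz, via f given directly).
f_2 = 8.318e19 Hz (from energy = 0.344 MeV, via f = E/h).
Ratio = 1.210e15 / 8.318e19 = 1.45e-5.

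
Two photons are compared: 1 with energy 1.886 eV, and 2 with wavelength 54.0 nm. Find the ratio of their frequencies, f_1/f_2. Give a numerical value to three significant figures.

0.0821

f_1 = 4.560e14 Hz (from energy = 1.886 eV, via f = E/h).
f_2 = 5.552e15 Hz (from wavelength = 54.0 nm, via f = c/λ).
Ratio = 4.560e14 / 5.552e15 = 0.0821.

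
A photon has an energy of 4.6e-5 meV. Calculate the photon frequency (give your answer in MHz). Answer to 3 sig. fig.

Take h = 6.62607015e-34 J·s, 1 eV = 1.602176634e-19 J.
In SI units: E = 4.6e-5 meV = 7.3700e-27 J.
Apply f = E/h: f = 1.112e7 Hz.
Converting to MHz: f = 11.12 MHz ≈ 11.1 MHz.

11.1 MHz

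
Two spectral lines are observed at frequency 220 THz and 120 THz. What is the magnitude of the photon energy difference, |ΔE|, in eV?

0.414 eV

Using E = hf: E₁ = 1.458 × 10^-19 J, E₂ = 7.951 × 10^-20 J.
|ΔE| = |1.458 × 10^-19 − 7.951 × 10^-20| = 6.63 × 10^-20 J = 0.414 eV.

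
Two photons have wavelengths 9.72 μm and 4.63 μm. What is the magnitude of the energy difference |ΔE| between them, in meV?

140 meV

Using E = hc/λ: E₁ = 2.044·10^-20 J, E₂ = 4.290·10^-20 J.
|ΔE| = |2.044·10^-20 − 4.290·10^-20| = 2.25·10^-20 J = 140 meV.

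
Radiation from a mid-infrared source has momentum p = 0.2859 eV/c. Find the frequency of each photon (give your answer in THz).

69.1 THz

First convert: p = 0.2859 eV/c = 1.5279e-28 kg·m/s.
The photon relation is f = pc/h, giving f = 6.913e13 Hz.
Converting to THz: f = 69.13 THz ≈ 69.1 THz.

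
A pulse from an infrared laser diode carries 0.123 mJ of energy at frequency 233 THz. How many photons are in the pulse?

7.97 × 10^14 photons

Per-photon energy: E = 1.544 × 10^-19 J (from frequency = 233 THz).
N = E_total / E_photon = 1.23 × 10^-4 J / 1.544 × 10^-19 J = 7.97 × 10^14.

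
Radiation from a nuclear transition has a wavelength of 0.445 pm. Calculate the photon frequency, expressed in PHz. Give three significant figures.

Use c = 2.99792458e8 m/s.
Convert to SI: λ = 0.445 pm = 4.45e-13 m.
Apply f = c/λ: f = 6.737e20 Hz.
Converting to PHz: f = 673700 PHz ≈ 6.74e5 PHz.

6.74e5 PHz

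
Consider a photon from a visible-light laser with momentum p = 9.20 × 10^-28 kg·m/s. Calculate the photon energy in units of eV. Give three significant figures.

1.72 eV

Since E = pc for a photon, E = 2.758 × 10^-19 J.
Converting to eV: E = 1.721 eV ≈ 1.72 eV.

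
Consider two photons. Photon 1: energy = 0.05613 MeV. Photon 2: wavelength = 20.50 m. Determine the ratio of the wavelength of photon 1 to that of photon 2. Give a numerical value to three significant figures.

λ_1 = 2.209e-11 m (from energy = 0.05613 MeV, via λ = hc/E).
λ_2 = 20.50 m (from wavelength = 20.50 m, via λ given directly).
Ratio = 2.209e-11 / 20.50 = 1.08e-12.

1.08e-12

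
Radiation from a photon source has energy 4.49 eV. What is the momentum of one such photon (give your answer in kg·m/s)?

2.40e-27 kg·m/s

Take c = 2.99792458e8 m/s, 1 eV = 1.602176634e-19 J.
In SI units: E = 4.49 eV = 7.1938e-19 J.
The photon relation is p = E/c, giving p = 2.400e-27 kg·m/s.
So p ≈ 2.40e-27 kg·m/s.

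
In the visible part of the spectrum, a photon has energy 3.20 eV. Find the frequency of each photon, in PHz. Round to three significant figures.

0.774 PHz

Take h = 6.62607015e-34 J·s, 1 eV = 1.602176634e-19 J.
Convert to SI: E = 3.20 eV = 5.1270e-19 J.
For a photon f = E/h, so f = 7.738e14 Hz.
Converting to PHz: f = 0.7738 PHz ≈ 0.774 PHz.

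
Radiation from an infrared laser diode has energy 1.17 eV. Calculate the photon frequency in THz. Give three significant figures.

283 THz

(h = 6.62607015 × 10^-34 J·s, 1 eV = 1.602176634 × 10^-19 J.)
In SI units: E = 1.17 eV = 1.8745 × 10^-19 J.
The photon relation is f = E/h, giving f = 2.829 × 10^14 Hz.
Converting to THz: f = 282.9 THz ≈ 283 THz.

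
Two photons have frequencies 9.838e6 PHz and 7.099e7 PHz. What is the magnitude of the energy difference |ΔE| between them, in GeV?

Using E = hf: E₁ = 6.5187e-12 J, E₂ = 4.7038e-11 J.
|ΔE| = |6.5187e-12 − 4.7038e-11| = 4.05e-11 J = 0.253 GeV.

0.253 GeV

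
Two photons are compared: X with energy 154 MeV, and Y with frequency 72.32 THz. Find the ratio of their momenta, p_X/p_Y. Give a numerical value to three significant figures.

5.15e8

p_X = 8.230e-20 kg·m/s (from energy = 154 MeV, via p = E/c).
p_Y = 1.598e-28 kg·m/s (from frequency = 72.32 THz, via p = hf/c).
Ratio = 8.230e-20 / 1.598e-28 = 5.15e8.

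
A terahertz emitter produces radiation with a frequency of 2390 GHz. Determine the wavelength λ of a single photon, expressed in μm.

125 μm

Use c = 2.99792458 × 10^8 m/s.
Convert to SI: f = 2390 GHz = 2.39 × 10^12 Hz.
Since λ = c/f for a photon, λ = 1.254 × 10^-4 m.
Converting to μm: λ = 125.4 μm ≈ 125 μm.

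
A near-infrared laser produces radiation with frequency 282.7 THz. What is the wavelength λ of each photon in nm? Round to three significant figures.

1060 nm

In SI units: f = 282.7 THz = 2.827e14 Hz.
Since λ = c/f for a photon, λ = 1.060e-6 m.
Converting to nm: λ = 1060 nm ≈ 1060 nm.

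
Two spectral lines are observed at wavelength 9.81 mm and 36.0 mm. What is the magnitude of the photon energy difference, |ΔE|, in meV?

Using E = hc/λ: E₁ = 2.025·10^-23 J, E₂ = 5.518·10^-24 J.
|ΔE| = |2.025·10^-23 − 5.518·10^-24| = 1.47·10^-23 J = 0.0919 meV.

0.0919 meV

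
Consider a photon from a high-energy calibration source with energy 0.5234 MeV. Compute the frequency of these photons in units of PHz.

1.27e5 PHz

Take h = 6.62607015e-34 J·s, 1 eV = 1.602176634e-19 J.
Convert to SI: E = 0.5234 MeV = 8.3858e-14 J.
The photon relation is f = E/h, giving f = 1.266e20 Hz.
Converting to PHz: f = 126600 PHz ≈ 1.27e5 PHz.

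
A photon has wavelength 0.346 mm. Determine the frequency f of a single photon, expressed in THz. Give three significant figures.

0.866 THz

Use c = 2.99792458e8 m/s.
First convert: λ = 0.346 mm = 3.46e-4 m.
For a photon f = c/λ, so f = 8.665e11 Hz.
Converting to THz: f = 0.8665 THz ≈ 0.866 THz.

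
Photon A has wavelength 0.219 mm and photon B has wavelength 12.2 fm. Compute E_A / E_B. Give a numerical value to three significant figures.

5.57e-11

E_A = 9.071e-22 J (from wavelength = 0.219 mm, via E = hc/λ).
E_B = 1.628e-11 J (from wavelength = 12.2 fm, via E = hc/λ).
Ratio = 9.071e-22 / 1.628e-11 = 5.57e-11.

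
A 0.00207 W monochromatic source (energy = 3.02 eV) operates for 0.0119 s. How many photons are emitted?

5.09e13 photons

Total energy: E_total = P·t = 0.00207 × 0.0119 = 2.463e-5 J.
Per-photon energy: E = 4.839e-19 J.
N = E_total / E_photon = 5.09e13.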